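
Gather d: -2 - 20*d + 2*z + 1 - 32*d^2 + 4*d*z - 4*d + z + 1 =-32*d^2 + d*(4*z - 24) + 3*z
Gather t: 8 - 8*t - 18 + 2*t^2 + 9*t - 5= 2*t^2 + t - 15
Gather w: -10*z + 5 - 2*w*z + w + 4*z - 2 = w*(1 - 2*z) - 6*z + 3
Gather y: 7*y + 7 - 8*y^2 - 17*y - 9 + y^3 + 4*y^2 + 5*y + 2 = y^3 - 4*y^2 - 5*y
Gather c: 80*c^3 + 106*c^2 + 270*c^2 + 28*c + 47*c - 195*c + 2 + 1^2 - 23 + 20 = 80*c^3 + 376*c^2 - 120*c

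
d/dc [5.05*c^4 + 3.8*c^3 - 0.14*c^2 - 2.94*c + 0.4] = 20.2*c^3 + 11.4*c^2 - 0.28*c - 2.94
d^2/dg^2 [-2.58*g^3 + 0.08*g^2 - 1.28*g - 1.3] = 0.16 - 15.48*g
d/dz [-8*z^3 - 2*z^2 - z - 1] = -24*z^2 - 4*z - 1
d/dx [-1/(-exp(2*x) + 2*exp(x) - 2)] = 2*(1 - exp(x))*exp(x)/(exp(2*x) - 2*exp(x) + 2)^2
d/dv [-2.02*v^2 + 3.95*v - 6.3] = 3.95 - 4.04*v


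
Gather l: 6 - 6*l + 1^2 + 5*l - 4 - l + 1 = 4 - 2*l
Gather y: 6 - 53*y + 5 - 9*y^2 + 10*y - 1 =-9*y^2 - 43*y + 10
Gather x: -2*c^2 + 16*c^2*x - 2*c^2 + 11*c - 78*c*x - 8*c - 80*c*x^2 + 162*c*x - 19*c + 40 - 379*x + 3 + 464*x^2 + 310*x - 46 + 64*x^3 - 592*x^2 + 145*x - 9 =-4*c^2 - 16*c + 64*x^3 + x^2*(-80*c - 128) + x*(16*c^2 + 84*c + 76) - 12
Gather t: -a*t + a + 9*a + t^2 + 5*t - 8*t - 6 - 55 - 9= 10*a + t^2 + t*(-a - 3) - 70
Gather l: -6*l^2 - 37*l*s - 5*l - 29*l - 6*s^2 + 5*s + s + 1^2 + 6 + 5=-6*l^2 + l*(-37*s - 34) - 6*s^2 + 6*s + 12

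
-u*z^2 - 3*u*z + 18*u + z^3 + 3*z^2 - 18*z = (-u + z)*(z - 3)*(z + 6)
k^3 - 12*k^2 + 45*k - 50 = (k - 5)^2*(k - 2)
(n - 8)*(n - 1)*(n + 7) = n^3 - 2*n^2 - 55*n + 56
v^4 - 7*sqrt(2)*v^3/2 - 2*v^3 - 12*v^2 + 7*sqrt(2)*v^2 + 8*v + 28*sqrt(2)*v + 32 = (v - 4)*(v - 4*sqrt(2))*(sqrt(2)*v/2 + sqrt(2))*(sqrt(2)*v + 1)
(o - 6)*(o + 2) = o^2 - 4*o - 12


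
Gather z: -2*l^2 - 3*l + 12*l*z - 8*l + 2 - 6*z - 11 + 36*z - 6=-2*l^2 - 11*l + z*(12*l + 30) - 15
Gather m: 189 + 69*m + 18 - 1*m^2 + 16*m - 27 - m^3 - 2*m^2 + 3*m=-m^3 - 3*m^2 + 88*m + 180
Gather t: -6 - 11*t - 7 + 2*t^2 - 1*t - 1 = 2*t^2 - 12*t - 14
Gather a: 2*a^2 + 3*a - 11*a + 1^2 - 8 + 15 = 2*a^2 - 8*a + 8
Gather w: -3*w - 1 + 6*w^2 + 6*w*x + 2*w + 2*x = 6*w^2 + w*(6*x - 1) + 2*x - 1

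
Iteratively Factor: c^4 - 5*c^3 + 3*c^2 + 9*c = (c + 1)*(c^3 - 6*c^2 + 9*c) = (c - 3)*(c + 1)*(c^2 - 3*c) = c*(c - 3)*(c + 1)*(c - 3)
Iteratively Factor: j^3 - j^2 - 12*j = (j + 3)*(j^2 - 4*j) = j*(j + 3)*(j - 4)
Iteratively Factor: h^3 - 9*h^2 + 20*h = (h - 4)*(h^2 - 5*h) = (h - 5)*(h - 4)*(h)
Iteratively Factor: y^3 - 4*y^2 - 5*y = (y - 5)*(y^2 + y) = (y - 5)*(y + 1)*(y)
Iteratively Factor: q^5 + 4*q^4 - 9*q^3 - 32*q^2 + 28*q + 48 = (q - 2)*(q^4 + 6*q^3 + 3*q^2 - 26*q - 24) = (q - 2)*(q + 1)*(q^3 + 5*q^2 - 2*q - 24) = (q - 2)*(q + 1)*(q + 3)*(q^2 + 2*q - 8) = (q - 2)^2*(q + 1)*(q + 3)*(q + 4)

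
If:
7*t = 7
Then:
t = 1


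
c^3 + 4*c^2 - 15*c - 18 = (c - 3)*(c + 1)*(c + 6)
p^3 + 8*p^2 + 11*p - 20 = (p - 1)*(p + 4)*(p + 5)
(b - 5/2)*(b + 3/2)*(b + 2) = b^3 + b^2 - 23*b/4 - 15/2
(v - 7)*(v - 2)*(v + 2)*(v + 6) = v^4 - v^3 - 46*v^2 + 4*v + 168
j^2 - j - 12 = (j - 4)*(j + 3)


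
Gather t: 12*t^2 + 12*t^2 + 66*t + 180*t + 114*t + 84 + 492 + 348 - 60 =24*t^2 + 360*t + 864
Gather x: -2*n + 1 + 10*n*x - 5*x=-2*n + x*(10*n - 5) + 1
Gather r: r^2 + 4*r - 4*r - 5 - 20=r^2 - 25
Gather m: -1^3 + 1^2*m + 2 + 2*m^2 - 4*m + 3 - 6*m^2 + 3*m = 4 - 4*m^2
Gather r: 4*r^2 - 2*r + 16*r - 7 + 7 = 4*r^2 + 14*r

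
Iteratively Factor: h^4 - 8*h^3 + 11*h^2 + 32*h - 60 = (h - 5)*(h^3 - 3*h^2 - 4*h + 12) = (h - 5)*(h - 3)*(h^2 - 4) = (h - 5)*(h - 3)*(h + 2)*(h - 2)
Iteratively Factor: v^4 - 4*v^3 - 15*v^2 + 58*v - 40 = (v + 4)*(v^3 - 8*v^2 + 17*v - 10) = (v - 2)*(v + 4)*(v^2 - 6*v + 5) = (v - 2)*(v - 1)*(v + 4)*(v - 5)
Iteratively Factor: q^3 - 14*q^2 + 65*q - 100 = (q - 5)*(q^2 - 9*q + 20) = (q - 5)^2*(q - 4)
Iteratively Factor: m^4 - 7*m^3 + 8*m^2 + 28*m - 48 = (m - 4)*(m^3 - 3*m^2 - 4*m + 12) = (m - 4)*(m + 2)*(m^2 - 5*m + 6) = (m - 4)*(m - 3)*(m + 2)*(m - 2)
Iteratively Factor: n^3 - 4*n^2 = (n - 4)*(n^2) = n*(n - 4)*(n)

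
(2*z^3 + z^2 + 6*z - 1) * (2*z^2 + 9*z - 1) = 4*z^5 + 20*z^4 + 19*z^3 + 51*z^2 - 15*z + 1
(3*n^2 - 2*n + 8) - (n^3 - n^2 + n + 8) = -n^3 + 4*n^2 - 3*n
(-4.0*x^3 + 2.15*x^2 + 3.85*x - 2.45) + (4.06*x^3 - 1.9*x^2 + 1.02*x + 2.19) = 0.0599999999999996*x^3 + 0.25*x^2 + 4.87*x - 0.26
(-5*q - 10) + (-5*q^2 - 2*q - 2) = -5*q^2 - 7*q - 12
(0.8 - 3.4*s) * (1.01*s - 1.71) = -3.434*s^2 + 6.622*s - 1.368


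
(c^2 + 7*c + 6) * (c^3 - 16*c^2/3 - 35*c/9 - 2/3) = c^5 + 5*c^4/3 - 317*c^3/9 - 539*c^2/9 - 28*c - 4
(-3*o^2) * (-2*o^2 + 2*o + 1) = 6*o^4 - 6*o^3 - 3*o^2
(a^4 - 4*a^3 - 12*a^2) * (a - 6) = a^5 - 10*a^4 + 12*a^3 + 72*a^2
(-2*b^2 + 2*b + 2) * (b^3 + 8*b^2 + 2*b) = -2*b^5 - 14*b^4 + 14*b^3 + 20*b^2 + 4*b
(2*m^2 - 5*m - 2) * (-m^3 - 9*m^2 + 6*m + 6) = -2*m^5 - 13*m^4 + 59*m^3 - 42*m - 12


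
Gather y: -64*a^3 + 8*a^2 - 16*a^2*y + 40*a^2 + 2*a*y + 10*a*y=-64*a^3 + 48*a^2 + y*(-16*a^2 + 12*a)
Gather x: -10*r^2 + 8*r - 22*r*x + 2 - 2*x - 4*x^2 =-10*r^2 + 8*r - 4*x^2 + x*(-22*r - 2) + 2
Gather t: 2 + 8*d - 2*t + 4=8*d - 2*t + 6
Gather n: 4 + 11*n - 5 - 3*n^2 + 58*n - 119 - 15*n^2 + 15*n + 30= -18*n^2 + 84*n - 90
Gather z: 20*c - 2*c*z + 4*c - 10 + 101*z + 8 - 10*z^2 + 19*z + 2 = 24*c - 10*z^2 + z*(120 - 2*c)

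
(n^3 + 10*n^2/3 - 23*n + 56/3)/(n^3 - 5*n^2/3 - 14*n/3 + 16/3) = (n + 7)/(n + 2)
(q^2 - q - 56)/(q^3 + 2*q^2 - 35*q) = (q - 8)/(q*(q - 5))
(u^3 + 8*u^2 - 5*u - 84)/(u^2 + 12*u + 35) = (u^2 + u - 12)/(u + 5)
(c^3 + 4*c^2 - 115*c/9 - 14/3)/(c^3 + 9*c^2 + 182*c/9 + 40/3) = (9*c^2 - 18*c - 7)/(9*c^2 + 27*c + 20)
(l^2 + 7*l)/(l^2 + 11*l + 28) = l/(l + 4)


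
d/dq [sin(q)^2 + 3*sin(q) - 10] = (2*sin(q) + 3)*cos(q)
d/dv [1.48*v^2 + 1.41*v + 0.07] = 2.96*v + 1.41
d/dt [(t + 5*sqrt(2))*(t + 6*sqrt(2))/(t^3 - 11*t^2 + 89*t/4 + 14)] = 4*(-(t + 5*sqrt(2))*(t + 6*sqrt(2))*(12*t^2 - 88*t + 89) + (2*t + 11*sqrt(2))*(4*t^3 - 44*t^2 + 89*t + 56))/(4*t^3 - 44*t^2 + 89*t + 56)^2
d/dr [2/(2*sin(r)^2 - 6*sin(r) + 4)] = (3 - 2*sin(r))*cos(r)/(sin(r)^2 - 3*sin(r) + 2)^2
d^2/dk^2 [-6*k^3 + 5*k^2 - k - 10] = 10 - 36*k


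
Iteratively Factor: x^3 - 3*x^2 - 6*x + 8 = (x + 2)*(x^2 - 5*x + 4) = (x - 4)*(x + 2)*(x - 1)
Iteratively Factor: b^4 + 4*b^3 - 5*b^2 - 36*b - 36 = (b + 3)*(b^3 + b^2 - 8*b - 12) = (b - 3)*(b + 3)*(b^2 + 4*b + 4) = (b - 3)*(b + 2)*(b + 3)*(b + 2)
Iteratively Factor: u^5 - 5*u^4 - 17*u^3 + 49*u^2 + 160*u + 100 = (u + 2)*(u^4 - 7*u^3 - 3*u^2 + 55*u + 50) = (u + 2)^2*(u^3 - 9*u^2 + 15*u + 25) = (u - 5)*(u + 2)^2*(u^2 - 4*u - 5) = (u - 5)*(u + 1)*(u + 2)^2*(u - 5)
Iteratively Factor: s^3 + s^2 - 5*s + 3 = (s + 3)*(s^2 - 2*s + 1) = (s - 1)*(s + 3)*(s - 1)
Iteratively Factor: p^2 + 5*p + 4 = (p + 4)*(p + 1)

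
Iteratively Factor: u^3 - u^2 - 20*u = (u)*(u^2 - u - 20) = u*(u + 4)*(u - 5)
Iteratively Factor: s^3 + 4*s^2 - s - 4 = (s + 1)*(s^2 + 3*s - 4) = (s - 1)*(s + 1)*(s + 4)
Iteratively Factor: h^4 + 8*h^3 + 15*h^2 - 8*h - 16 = (h - 1)*(h^3 + 9*h^2 + 24*h + 16) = (h - 1)*(h + 1)*(h^2 + 8*h + 16) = (h - 1)*(h + 1)*(h + 4)*(h + 4)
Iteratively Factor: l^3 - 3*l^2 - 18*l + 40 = (l - 2)*(l^2 - l - 20) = (l - 2)*(l + 4)*(l - 5)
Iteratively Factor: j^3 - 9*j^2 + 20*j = (j)*(j^2 - 9*j + 20) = j*(j - 5)*(j - 4)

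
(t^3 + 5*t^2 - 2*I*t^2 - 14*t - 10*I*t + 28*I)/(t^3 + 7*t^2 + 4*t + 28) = (t - 2)/(t + 2*I)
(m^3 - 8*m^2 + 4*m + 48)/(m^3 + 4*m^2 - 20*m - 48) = (m - 6)/(m + 6)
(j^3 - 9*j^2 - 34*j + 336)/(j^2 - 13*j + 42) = (j^2 - 2*j - 48)/(j - 6)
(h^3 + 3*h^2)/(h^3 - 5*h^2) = (h + 3)/(h - 5)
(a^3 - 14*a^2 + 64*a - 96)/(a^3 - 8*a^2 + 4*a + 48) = (a - 4)/(a + 2)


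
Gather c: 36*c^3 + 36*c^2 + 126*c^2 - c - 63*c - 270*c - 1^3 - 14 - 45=36*c^3 + 162*c^2 - 334*c - 60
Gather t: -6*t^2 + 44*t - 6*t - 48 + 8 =-6*t^2 + 38*t - 40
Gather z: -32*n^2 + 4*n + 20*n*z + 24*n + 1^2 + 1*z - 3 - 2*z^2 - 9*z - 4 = -32*n^2 + 28*n - 2*z^2 + z*(20*n - 8) - 6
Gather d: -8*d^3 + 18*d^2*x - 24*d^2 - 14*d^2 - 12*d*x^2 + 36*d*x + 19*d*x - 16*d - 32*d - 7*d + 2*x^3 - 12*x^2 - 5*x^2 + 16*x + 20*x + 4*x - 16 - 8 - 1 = -8*d^3 + d^2*(18*x - 38) + d*(-12*x^2 + 55*x - 55) + 2*x^3 - 17*x^2 + 40*x - 25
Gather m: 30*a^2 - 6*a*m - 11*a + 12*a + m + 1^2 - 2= 30*a^2 + a + m*(1 - 6*a) - 1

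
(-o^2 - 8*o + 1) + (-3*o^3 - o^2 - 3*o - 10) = -3*o^3 - 2*o^2 - 11*o - 9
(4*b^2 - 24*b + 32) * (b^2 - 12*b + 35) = 4*b^4 - 72*b^3 + 460*b^2 - 1224*b + 1120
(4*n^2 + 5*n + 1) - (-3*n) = 4*n^2 + 8*n + 1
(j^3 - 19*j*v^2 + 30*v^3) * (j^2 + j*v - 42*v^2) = j^5 + j^4*v - 61*j^3*v^2 + 11*j^2*v^3 + 828*j*v^4 - 1260*v^5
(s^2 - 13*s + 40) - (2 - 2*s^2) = 3*s^2 - 13*s + 38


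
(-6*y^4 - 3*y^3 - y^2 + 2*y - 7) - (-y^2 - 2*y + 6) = -6*y^4 - 3*y^3 + 4*y - 13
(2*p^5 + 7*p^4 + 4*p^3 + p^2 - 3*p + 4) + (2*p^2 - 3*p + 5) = 2*p^5 + 7*p^4 + 4*p^3 + 3*p^2 - 6*p + 9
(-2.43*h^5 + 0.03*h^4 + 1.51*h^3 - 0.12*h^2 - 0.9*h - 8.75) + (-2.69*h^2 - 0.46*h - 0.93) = -2.43*h^5 + 0.03*h^4 + 1.51*h^3 - 2.81*h^2 - 1.36*h - 9.68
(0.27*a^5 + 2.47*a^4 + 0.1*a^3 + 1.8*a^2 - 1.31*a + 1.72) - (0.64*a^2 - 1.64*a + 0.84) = 0.27*a^5 + 2.47*a^4 + 0.1*a^3 + 1.16*a^2 + 0.33*a + 0.88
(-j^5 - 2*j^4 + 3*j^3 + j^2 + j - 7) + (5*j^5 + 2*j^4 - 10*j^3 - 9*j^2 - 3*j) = 4*j^5 - 7*j^3 - 8*j^2 - 2*j - 7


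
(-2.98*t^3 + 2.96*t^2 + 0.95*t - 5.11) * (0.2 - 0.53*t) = 1.5794*t^4 - 2.1648*t^3 + 0.0885*t^2 + 2.8983*t - 1.022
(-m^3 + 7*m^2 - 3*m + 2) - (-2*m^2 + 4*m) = -m^3 + 9*m^2 - 7*m + 2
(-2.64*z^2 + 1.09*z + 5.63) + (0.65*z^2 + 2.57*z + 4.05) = -1.99*z^2 + 3.66*z + 9.68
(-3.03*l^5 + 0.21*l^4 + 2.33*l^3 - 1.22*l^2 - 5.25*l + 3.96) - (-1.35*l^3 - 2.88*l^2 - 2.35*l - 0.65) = -3.03*l^5 + 0.21*l^4 + 3.68*l^3 + 1.66*l^2 - 2.9*l + 4.61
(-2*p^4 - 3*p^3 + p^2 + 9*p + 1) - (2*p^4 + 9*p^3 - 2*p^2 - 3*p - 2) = -4*p^4 - 12*p^3 + 3*p^2 + 12*p + 3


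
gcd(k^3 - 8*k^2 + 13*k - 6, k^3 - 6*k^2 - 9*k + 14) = k - 1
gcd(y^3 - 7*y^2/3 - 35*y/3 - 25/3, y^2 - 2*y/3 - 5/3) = y + 1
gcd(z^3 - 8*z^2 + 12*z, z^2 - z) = z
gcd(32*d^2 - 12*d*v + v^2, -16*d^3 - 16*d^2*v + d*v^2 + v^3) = -4*d + v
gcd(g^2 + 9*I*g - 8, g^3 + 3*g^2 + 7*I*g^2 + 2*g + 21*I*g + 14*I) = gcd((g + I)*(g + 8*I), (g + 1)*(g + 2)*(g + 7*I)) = 1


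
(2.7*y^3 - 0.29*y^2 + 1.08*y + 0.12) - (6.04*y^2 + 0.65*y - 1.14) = 2.7*y^3 - 6.33*y^2 + 0.43*y + 1.26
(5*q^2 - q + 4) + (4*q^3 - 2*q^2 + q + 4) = 4*q^3 + 3*q^2 + 8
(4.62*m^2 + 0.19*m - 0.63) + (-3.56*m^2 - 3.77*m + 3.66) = 1.06*m^2 - 3.58*m + 3.03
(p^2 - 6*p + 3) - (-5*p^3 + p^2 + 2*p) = 5*p^3 - 8*p + 3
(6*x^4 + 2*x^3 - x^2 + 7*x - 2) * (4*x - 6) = 24*x^5 - 28*x^4 - 16*x^3 + 34*x^2 - 50*x + 12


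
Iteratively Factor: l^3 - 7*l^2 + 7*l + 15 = (l - 3)*(l^2 - 4*l - 5) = (l - 3)*(l + 1)*(l - 5)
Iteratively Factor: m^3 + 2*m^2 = (m + 2)*(m^2) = m*(m + 2)*(m)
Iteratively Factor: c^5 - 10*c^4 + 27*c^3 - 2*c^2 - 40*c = (c + 1)*(c^4 - 11*c^3 + 38*c^2 - 40*c) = (c - 5)*(c + 1)*(c^3 - 6*c^2 + 8*c) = (c - 5)*(c - 2)*(c + 1)*(c^2 - 4*c) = c*(c - 5)*(c - 2)*(c + 1)*(c - 4)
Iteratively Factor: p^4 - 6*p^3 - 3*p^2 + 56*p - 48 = (p - 4)*(p^3 - 2*p^2 - 11*p + 12) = (p - 4)*(p - 1)*(p^2 - p - 12) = (p - 4)^2*(p - 1)*(p + 3)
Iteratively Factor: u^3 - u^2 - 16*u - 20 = (u + 2)*(u^2 - 3*u - 10) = (u + 2)^2*(u - 5)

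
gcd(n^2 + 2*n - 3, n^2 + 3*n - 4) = n - 1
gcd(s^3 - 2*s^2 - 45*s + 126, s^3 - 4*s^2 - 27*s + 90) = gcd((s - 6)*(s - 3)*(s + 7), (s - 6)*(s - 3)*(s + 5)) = s^2 - 9*s + 18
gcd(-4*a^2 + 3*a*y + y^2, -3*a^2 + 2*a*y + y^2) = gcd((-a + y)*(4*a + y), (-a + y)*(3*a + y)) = -a + y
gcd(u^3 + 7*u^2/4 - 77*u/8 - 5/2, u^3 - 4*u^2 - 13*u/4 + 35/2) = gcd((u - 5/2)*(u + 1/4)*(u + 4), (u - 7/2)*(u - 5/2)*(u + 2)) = u - 5/2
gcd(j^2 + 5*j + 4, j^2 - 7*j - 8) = j + 1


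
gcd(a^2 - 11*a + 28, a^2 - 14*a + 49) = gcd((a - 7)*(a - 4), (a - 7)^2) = a - 7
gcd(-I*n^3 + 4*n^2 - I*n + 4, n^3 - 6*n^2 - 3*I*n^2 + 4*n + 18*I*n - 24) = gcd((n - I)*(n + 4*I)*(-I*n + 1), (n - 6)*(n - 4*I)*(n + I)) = n + I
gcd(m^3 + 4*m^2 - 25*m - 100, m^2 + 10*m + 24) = m + 4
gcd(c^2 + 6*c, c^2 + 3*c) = c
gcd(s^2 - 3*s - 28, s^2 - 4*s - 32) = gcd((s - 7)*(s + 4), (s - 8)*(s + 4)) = s + 4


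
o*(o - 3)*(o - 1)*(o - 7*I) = o^4 - 4*o^3 - 7*I*o^3 + 3*o^2 + 28*I*o^2 - 21*I*o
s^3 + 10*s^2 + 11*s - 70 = (s - 2)*(s + 5)*(s + 7)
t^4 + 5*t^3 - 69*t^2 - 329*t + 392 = (t - 8)*(t - 1)*(t + 7)^2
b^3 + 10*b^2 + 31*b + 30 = (b + 2)*(b + 3)*(b + 5)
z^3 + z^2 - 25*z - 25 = (z - 5)*(z + 1)*(z + 5)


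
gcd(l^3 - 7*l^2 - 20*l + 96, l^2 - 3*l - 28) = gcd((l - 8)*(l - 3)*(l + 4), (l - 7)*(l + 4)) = l + 4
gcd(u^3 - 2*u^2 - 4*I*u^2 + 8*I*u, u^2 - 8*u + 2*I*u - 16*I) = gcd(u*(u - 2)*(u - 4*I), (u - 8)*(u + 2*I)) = 1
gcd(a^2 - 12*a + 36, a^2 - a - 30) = a - 6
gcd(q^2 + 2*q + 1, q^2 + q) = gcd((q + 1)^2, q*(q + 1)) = q + 1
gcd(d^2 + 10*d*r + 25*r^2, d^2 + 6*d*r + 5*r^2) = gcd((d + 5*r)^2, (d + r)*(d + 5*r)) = d + 5*r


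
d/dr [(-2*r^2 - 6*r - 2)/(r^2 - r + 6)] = 2*(4*r^2 - 10*r - 19)/(r^4 - 2*r^3 + 13*r^2 - 12*r + 36)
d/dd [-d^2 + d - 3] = 1 - 2*d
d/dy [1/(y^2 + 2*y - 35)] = 2*(-y - 1)/(y^2 + 2*y - 35)^2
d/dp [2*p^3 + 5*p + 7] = 6*p^2 + 5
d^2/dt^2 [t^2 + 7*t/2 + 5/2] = 2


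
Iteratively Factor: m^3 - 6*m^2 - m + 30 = (m + 2)*(m^2 - 8*m + 15) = (m - 5)*(m + 2)*(m - 3)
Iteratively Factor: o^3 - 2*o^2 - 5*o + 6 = (o - 1)*(o^2 - o - 6) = (o - 1)*(o + 2)*(o - 3)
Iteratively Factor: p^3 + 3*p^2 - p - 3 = (p - 1)*(p^2 + 4*p + 3) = (p - 1)*(p + 1)*(p + 3)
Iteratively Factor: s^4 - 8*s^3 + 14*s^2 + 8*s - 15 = (s - 3)*(s^3 - 5*s^2 - s + 5) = (s - 3)*(s + 1)*(s^2 - 6*s + 5) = (s - 5)*(s - 3)*(s + 1)*(s - 1)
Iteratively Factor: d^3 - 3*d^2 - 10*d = (d + 2)*(d^2 - 5*d) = (d - 5)*(d + 2)*(d)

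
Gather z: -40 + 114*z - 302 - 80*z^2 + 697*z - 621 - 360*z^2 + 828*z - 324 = -440*z^2 + 1639*z - 1287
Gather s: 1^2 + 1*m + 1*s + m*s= m + s*(m + 1) + 1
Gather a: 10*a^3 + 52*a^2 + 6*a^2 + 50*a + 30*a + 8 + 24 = 10*a^3 + 58*a^2 + 80*a + 32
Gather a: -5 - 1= -6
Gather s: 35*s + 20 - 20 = 35*s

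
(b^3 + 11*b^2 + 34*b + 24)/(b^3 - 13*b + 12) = (b^2 + 7*b + 6)/(b^2 - 4*b + 3)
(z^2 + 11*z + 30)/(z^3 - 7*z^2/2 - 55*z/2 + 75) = 2*(z + 6)/(2*z^2 - 17*z + 30)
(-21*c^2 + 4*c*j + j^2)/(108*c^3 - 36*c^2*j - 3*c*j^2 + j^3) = (-7*c - j)/(36*c^2 - j^2)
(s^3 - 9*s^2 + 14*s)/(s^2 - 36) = s*(s^2 - 9*s + 14)/(s^2 - 36)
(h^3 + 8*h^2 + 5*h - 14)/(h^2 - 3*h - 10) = (h^2 + 6*h - 7)/(h - 5)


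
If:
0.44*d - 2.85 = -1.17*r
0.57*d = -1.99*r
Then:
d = 27.18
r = -7.78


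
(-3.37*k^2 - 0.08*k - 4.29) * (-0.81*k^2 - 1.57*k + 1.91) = 2.7297*k^4 + 5.3557*k^3 - 2.8362*k^2 + 6.5825*k - 8.1939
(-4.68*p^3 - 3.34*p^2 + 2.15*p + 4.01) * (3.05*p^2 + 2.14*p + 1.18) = -14.274*p^5 - 20.2022*p^4 - 6.1125*p^3 + 12.8903*p^2 + 11.1184*p + 4.7318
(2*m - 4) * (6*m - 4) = 12*m^2 - 32*m + 16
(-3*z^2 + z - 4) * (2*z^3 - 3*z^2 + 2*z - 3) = -6*z^5 + 11*z^4 - 17*z^3 + 23*z^2 - 11*z + 12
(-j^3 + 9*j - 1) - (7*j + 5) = -j^3 + 2*j - 6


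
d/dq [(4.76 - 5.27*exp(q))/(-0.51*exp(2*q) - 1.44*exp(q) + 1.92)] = (-2.6877*exp(2*q) + 4.8552*exp(q) - 3.264)*exp(q)/(0.2601*exp(4*q) + 1.4688*exp(3*q) + 0.1152*exp(2*q) - 5.5296*exp(q) + 3.6864)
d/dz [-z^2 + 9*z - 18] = 9 - 2*z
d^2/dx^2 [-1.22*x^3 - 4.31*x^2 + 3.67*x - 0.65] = -7.32*x - 8.62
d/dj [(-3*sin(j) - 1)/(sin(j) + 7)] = -20*cos(j)/(sin(j) + 7)^2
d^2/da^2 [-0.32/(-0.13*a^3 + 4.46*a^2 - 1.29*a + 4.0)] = ((2.8544 - 0.2496*a)*(0.13*a^3 - 4.46*a^2 + 1.29*a - 4.0) + 0.32*(0.39*a^2 - 8.92*a + 1.29)*(0.78*a^2 - 17.84*a + 2.58))/(0.13*a^3 - 4.46*a^2 + 1.29*a - 4.0)^3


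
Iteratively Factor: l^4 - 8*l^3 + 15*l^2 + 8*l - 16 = (l - 4)*(l^3 - 4*l^2 - l + 4) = (l - 4)^2*(l^2 - 1) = (l - 4)^2*(l - 1)*(l + 1)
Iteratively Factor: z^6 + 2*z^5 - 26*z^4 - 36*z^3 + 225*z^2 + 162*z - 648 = (z - 3)*(z^5 + 5*z^4 - 11*z^3 - 69*z^2 + 18*z + 216) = (z - 3)*(z + 3)*(z^4 + 2*z^3 - 17*z^2 - 18*z + 72) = (z - 3)^2*(z + 3)*(z^3 + 5*z^2 - 2*z - 24) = (z - 3)^2*(z - 2)*(z + 3)*(z^2 + 7*z + 12) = (z - 3)^2*(z - 2)*(z + 3)^2*(z + 4)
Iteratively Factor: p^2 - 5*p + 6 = (p - 3)*(p - 2)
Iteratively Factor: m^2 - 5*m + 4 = (m - 1)*(m - 4)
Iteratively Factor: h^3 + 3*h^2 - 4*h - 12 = (h + 2)*(h^2 + h - 6) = (h + 2)*(h + 3)*(h - 2)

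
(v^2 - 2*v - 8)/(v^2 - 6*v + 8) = (v + 2)/(v - 2)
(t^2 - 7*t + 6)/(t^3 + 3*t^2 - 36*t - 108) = (t - 1)/(t^2 + 9*t + 18)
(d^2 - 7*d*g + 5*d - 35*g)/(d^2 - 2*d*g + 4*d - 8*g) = (d^2 - 7*d*g + 5*d - 35*g)/(d^2 - 2*d*g + 4*d - 8*g)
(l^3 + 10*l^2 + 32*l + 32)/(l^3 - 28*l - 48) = (l + 4)/(l - 6)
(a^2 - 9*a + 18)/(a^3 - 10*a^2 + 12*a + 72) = (a - 3)/(a^2 - 4*a - 12)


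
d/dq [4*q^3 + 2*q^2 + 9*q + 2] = 12*q^2 + 4*q + 9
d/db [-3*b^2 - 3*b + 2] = -6*b - 3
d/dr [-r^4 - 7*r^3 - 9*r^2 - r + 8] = -4*r^3 - 21*r^2 - 18*r - 1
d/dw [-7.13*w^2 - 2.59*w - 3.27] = -14.26*w - 2.59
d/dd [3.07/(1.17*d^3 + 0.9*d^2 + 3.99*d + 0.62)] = (-10.7757*d^2 - 5.526*d - 12.2493)/(1.17*d^3 + 0.9*d^2 + 3.99*d + 0.62)^2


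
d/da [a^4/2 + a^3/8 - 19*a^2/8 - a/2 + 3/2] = 2*a^3 + 3*a^2/8 - 19*a/4 - 1/2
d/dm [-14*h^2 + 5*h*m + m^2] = 5*h + 2*m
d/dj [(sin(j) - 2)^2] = 2*(sin(j) - 2)*cos(j)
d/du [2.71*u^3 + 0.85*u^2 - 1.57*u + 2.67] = 8.13*u^2 + 1.7*u - 1.57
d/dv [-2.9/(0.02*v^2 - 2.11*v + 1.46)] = (0.116*v - 6.119)/(0.02*v^2 - 2.11*v + 1.46)^2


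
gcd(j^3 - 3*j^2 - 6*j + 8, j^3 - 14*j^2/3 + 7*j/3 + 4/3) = j^2 - 5*j + 4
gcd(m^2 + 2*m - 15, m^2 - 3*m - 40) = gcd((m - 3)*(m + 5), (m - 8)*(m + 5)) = m + 5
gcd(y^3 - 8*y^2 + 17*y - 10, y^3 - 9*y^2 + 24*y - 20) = y^2 - 7*y + 10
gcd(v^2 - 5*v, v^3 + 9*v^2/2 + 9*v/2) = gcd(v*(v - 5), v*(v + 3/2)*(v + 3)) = v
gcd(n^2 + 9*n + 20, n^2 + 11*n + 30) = n + 5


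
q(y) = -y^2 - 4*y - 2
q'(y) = -2*y - 4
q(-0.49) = -0.28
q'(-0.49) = -3.02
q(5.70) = -57.29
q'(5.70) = -15.40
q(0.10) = -2.41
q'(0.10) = -4.20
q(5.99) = -61.84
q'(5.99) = -15.98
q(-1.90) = 1.99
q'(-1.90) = -0.20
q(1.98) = -13.84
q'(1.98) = -7.96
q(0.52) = -4.35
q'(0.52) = -5.04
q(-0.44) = -0.43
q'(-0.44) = -3.12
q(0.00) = -2.00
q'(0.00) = -4.00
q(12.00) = -194.00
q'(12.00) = -28.00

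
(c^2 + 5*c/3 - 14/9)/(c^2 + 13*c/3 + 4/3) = (9*c^2 + 15*c - 14)/(3*(3*c^2 + 13*c + 4))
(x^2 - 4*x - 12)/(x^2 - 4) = (x - 6)/(x - 2)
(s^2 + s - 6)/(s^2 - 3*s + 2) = (s + 3)/(s - 1)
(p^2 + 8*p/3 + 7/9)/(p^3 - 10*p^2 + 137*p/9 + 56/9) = (3*p + 7)/(3*p^2 - 31*p + 56)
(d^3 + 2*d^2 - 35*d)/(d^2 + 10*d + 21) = d*(d - 5)/(d + 3)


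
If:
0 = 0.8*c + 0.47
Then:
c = -0.59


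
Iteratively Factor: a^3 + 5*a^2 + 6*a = (a + 2)*(a^2 + 3*a) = (a + 2)*(a + 3)*(a)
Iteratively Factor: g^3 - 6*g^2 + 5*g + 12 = (g - 3)*(g^2 - 3*g - 4) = (g - 4)*(g - 3)*(g + 1)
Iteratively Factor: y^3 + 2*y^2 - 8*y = (y)*(y^2 + 2*y - 8) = y*(y + 4)*(y - 2)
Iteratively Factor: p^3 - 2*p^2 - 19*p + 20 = (p + 4)*(p^2 - 6*p + 5) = (p - 5)*(p + 4)*(p - 1)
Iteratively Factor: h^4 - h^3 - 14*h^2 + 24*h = (h + 4)*(h^3 - 5*h^2 + 6*h) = h*(h + 4)*(h^2 - 5*h + 6) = h*(h - 3)*(h + 4)*(h - 2)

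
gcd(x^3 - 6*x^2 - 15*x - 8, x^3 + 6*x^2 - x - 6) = x + 1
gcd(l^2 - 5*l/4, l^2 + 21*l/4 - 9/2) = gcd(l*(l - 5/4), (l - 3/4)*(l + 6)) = 1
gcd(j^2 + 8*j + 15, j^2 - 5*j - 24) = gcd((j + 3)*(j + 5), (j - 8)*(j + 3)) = j + 3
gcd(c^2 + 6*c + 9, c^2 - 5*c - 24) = c + 3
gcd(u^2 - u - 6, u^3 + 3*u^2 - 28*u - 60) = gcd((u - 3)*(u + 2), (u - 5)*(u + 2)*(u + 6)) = u + 2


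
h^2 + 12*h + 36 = (h + 6)^2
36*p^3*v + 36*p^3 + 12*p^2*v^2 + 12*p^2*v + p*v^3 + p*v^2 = (6*p + v)^2*(p*v + p)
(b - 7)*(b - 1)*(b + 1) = b^3 - 7*b^2 - b + 7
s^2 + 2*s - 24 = (s - 4)*(s + 6)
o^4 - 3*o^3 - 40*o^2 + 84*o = o*(o - 7)*(o - 2)*(o + 6)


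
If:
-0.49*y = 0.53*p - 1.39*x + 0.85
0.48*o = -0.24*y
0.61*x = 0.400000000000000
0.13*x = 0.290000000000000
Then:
No Solution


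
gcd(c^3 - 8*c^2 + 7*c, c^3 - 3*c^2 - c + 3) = c - 1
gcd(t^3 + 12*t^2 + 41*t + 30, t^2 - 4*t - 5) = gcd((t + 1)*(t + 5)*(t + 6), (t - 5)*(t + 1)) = t + 1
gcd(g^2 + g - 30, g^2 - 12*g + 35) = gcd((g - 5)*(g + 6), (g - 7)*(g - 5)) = g - 5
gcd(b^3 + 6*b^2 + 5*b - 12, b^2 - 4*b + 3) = b - 1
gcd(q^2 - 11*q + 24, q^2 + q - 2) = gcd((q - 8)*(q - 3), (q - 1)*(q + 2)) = 1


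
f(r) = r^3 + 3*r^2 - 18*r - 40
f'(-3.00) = -9.00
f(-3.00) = 14.00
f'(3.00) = 27.00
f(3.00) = -40.00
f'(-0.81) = -20.89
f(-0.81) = -23.98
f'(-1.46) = -20.37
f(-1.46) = -10.44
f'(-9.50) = 195.75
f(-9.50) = -455.62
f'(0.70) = -12.33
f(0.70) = -50.79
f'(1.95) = 5.11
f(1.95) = -56.28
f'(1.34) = -4.57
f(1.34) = -56.33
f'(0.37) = -15.37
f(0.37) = -46.20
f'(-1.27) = -20.78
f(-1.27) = -14.35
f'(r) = 3*r^2 + 6*r - 18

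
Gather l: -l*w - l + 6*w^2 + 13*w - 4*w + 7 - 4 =l*(-w - 1) + 6*w^2 + 9*w + 3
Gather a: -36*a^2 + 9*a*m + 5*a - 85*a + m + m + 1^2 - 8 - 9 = -36*a^2 + a*(9*m - 80) + 2*m - 16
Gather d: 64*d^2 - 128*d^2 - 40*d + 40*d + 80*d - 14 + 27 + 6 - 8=-64*d^2 + 80*d + 11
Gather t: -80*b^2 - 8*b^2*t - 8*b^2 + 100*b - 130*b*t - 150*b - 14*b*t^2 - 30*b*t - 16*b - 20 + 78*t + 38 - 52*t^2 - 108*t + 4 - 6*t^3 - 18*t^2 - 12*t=-88*b^2 - 66*b - 6*t^3 + t^2*(-14*b - 70) + t*(-8*b^2 - 160*b - 42) + 22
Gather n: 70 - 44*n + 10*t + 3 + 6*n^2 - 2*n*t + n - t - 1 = 6*n^2 + n*(-2*t - 43) + 9*t + 72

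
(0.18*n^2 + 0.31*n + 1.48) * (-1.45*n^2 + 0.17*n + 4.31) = -0.261*n^4 - 0.4189*n^3 - 1.3175*n^2 + 1.5877*n + 6.3788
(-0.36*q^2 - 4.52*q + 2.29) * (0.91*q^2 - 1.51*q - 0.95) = -0.3276*q^4 - 3.5696*q^3 + 9.2511*q^2 + 0.8361*q - 2.1755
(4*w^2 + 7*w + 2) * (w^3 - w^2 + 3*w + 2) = 4*w^5 + 3*w^4 + 7*w^3 + 27*w^2 + 20*w + 4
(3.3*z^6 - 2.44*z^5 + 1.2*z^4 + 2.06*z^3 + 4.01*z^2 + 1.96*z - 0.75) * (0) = 0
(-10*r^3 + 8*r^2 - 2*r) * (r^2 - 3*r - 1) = -10*r^5 + 38*r^4 - 16*r^3 - 2*r^2 + 2*r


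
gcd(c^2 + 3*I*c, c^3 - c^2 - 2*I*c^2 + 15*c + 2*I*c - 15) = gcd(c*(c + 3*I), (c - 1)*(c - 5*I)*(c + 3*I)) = c + 3*I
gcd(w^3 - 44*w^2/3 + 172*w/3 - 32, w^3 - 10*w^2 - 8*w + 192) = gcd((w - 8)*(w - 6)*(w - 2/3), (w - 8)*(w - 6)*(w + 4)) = w^2 - 14*w + 48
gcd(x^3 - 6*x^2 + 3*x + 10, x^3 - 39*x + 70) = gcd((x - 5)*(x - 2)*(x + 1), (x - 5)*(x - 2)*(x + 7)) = x^2 - 7*x + 10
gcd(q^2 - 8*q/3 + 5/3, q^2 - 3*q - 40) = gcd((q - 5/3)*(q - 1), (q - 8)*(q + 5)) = 1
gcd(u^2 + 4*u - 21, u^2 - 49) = u + 7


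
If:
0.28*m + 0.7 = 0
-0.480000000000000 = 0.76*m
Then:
No Solution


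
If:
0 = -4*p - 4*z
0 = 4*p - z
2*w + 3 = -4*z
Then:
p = 0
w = -3/2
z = 0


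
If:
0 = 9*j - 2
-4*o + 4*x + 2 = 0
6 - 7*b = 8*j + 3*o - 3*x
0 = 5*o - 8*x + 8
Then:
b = 7/18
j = 2/9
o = 4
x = 7/2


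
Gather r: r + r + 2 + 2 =2*r + 4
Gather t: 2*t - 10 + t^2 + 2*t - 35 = t^2 + 4*t - 45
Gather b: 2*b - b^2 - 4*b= -b^2 - 2*b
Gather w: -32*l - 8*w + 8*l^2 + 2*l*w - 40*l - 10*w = 8*l^2 - 72*l + w*(2*l - 18)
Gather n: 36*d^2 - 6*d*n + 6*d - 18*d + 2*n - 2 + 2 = 36*d^2 - 12*d + n*(2 - 6*d)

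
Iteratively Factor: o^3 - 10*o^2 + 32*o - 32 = (o - 2)*(o^2 - 8*o + 16) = (o - 4)*(o - 2)*(o - 4)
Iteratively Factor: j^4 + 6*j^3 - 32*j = (j - 2)*(j^3 + 8*j^2 + 16*j) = (j - 2)*(j + 4)*(j^2 + 4*j) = j*(j - 2)*(j + 4)*(j + 4)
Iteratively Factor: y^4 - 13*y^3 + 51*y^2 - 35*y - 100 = (y - 5)*(y^3 - 8*y^2 + 11*y + 20) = (y - 5)*(y + 1)*(y^2 - 9*y + 20) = (y - 5)*(y - 4)*(y + 1)*(y - 5)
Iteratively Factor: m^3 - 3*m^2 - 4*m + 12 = (m - 3)*(m^2 - 4) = (m - 3)*(m + 2)*(m - 2)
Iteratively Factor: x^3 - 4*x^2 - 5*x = (x)*(x^2 - 4*x - 5) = x*(x + 1)*(x - 5)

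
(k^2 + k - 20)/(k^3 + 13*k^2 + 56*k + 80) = (k - 4)/(k^2 + 8*k + 16)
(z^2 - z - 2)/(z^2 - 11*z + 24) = (z^2 - z - 2)/(z^2 - 11*z + 24)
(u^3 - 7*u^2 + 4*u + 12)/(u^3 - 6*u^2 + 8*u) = (u^2 - 5*u - 6)/(u*(u - 4))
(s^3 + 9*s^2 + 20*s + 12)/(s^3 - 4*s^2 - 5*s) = (s^2 + 8*s + 12)/(s*(s - 5))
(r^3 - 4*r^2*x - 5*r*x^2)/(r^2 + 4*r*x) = (r^2 - 4*r*x - 5*x^2)/(r + 4*x)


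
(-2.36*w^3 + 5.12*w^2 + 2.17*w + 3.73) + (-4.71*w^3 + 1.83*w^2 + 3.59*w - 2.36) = -7.07*w^3 + 6.95*w^2 + 5.76*w + 1.37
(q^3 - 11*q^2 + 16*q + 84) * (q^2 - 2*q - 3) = q^5 - 13*q^4 + 35*q^3 + 85*q^2 - 216*q - 252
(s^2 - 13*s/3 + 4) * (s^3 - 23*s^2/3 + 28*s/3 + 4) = s^5 - 12*s^4 + 419*s^3/9 - 604*s^2/9 + 20*s + 16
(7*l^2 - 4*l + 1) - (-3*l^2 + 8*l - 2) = 10*l^2 - 12*l + 3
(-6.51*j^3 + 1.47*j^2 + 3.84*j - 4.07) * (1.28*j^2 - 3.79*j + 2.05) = -8.3328*j^5 + 26.5545*j^4 - 14.0016*j^3 - 16.7497*j^2 + 23.2973*j - 8.3435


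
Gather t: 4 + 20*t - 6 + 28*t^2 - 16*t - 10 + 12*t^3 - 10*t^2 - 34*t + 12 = 12*t^3 + 18*t^2 - 30*t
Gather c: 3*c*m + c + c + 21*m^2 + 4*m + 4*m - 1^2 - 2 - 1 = c*(3*m + 2) + 21*m^2 + 8*m - 4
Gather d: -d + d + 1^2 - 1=0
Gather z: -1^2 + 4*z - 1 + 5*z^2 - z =5*z^2 + 3*z - 2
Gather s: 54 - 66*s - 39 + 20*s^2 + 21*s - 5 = 20*s^2 - 45*s + 10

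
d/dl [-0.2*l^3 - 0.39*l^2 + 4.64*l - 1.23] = -0.6*l^2 - 0.78*l + 4.64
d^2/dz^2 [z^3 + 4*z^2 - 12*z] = 6*z + 8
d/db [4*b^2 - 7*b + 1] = 8*b - 7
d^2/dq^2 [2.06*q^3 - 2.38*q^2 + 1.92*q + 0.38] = 12.36*q - 4.76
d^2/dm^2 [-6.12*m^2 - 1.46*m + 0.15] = -12.2400000000000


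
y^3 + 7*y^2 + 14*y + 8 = (y + 1)*(y + 2)*(y + 4)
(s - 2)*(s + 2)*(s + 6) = s^3 + 6*s^2 - 4*s - 24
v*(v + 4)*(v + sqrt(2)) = v^3 + sqrt(2)*v^2 + 4*v^2 + 4*sqrt(2)*v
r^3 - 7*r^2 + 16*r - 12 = (r - 3)*(r - 2)^2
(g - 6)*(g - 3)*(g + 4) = g^3 - 5*g^2 - 18*g + 72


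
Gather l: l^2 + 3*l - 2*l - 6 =l^2 + l - 6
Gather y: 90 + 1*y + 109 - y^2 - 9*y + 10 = -y^2 - 8*y + 209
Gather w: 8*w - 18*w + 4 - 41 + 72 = 35 - 10*w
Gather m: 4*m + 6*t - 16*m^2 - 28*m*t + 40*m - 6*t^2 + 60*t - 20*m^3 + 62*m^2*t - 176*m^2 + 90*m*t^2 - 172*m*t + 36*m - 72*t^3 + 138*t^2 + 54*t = -20*m^3 + m^2*(62*t - 192) + m*(90*t^2 - 200*t + 80) - 72*t^3 + 132*t^2 + 120*t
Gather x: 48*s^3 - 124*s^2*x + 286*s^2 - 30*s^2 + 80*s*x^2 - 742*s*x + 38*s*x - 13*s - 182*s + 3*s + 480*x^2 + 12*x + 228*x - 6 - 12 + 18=48*s^3 + 256*s^2 - 192*s + x^2*(80*s + 480) + x*(-124*s^2 - 704*s + 240)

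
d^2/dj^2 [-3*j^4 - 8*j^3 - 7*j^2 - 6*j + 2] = -36*j^2 - 48*j - 14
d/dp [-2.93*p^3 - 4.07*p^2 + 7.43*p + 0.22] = -8.79*p^2 - 8.14*p + 7.43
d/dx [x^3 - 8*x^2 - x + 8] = 3*x^2 - 16*x - 1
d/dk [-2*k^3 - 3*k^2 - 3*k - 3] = -6*k^2 - 6*k - 3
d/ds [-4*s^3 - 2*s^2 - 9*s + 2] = -12*s^2 - 4*s - 9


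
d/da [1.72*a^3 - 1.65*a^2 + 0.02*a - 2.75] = 5.16*a^2 - 3.3*a + 0.02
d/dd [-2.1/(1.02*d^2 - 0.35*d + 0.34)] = (4.284*d - 0.735)/(1.02*d^2 - 0.35*d + 0.34)^2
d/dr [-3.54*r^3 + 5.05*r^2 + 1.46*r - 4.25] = -10.62*r^2 + 10.1*r + 1.46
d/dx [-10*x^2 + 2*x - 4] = 2 - 20*x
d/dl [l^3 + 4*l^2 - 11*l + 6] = 3*l^2 + 8*l - 11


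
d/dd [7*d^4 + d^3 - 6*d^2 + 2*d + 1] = 28*d^3 + 3*d^2 - 12*d + 2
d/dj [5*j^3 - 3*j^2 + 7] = 3*j*(5*j - 2)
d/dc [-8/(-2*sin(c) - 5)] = -16*cos(c)/(2*sin(c) + 5)^2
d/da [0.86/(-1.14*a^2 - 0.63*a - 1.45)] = (1.9608*a + 0.5418)/(1.14*a^2 + 0.63*a + 1.45)^2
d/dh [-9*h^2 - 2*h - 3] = -18*h - 2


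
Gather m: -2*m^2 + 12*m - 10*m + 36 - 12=-2*m^2 + 2*m + 24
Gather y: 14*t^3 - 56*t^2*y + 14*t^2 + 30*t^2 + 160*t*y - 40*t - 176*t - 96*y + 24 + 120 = 14*t^3 + 44*t^2 - 216*t + y*(-56*t^2 + 160*t - 96) + 144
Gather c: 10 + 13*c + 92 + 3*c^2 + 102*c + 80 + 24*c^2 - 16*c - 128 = 27*c^2 + 99*c + 54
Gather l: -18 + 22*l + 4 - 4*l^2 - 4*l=-4*l^2 + 18*l - 14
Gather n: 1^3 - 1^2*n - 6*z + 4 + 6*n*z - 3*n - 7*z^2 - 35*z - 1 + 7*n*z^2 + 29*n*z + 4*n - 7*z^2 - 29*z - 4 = n*(7*z^2 + 35*z) - 14*z^2 - 70*z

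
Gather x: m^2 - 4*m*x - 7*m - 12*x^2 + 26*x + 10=m^2 - 7*m - 12*x^2 + x*(26 - 4*m) + 10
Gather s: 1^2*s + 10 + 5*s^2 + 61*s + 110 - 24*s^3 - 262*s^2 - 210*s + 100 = -24*s^3 - 257*s^2 - 148*s + 220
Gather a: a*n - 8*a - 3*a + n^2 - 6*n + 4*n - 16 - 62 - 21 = a*(n - 11) + n^2 - 2*n - 99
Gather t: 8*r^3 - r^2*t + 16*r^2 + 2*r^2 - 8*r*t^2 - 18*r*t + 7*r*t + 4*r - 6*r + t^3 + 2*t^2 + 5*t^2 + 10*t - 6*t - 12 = 8*r^3 + 18*r^2 - 2*r + t^3 + t^2*(7 - 8*r) + t*(-r^2 - 11*r + 4) - 12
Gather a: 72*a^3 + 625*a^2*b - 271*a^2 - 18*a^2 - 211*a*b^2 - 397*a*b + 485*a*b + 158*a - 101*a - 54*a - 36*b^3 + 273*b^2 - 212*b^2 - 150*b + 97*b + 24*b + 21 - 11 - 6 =72*a^3 + a^2*(625*b - 289) + a*(-211*b^2 + 88*b + 3) - 36*b^3 + 61*b^2 - 29*b + 4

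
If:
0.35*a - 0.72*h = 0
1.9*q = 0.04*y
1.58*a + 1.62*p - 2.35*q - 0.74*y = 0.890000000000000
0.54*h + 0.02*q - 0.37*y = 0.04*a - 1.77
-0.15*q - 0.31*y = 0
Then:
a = -7.96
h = -3.87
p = 8.31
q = 0.00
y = 0.00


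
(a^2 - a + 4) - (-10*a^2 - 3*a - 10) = 11*a^2 + 2*a + 14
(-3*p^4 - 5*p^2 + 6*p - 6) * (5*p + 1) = -15*p^5 - 3*p^4 - 25*p^3 + 25*p^2 - 24*p - 6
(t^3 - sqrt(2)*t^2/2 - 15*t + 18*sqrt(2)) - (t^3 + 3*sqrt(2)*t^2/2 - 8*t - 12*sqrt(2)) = -2*sqrt(2)*t^2 - 7*t + 30*sqrt(2)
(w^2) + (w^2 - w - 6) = 2*w^2 - w - 6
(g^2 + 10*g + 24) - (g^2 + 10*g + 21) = 3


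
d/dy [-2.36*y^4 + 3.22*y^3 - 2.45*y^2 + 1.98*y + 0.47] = -9.44*y^3 + 9.66*y^2 - 4.9*y + 1.98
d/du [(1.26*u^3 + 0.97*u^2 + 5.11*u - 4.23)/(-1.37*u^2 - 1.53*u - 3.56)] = (-1.7262*u^4 - 3.8556*u^3 - 7.9402*u^2 - 18.4966*u - 24.6635)/(1.8769*u^4 + 4.1922*u^3 + 12.0953*u^2 + 10.8936*u + 12.6736)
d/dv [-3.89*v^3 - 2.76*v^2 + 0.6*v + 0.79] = -11.67*v^2 - 5.52*v + 0.6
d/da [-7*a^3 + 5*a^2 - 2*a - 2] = -21*a^2 + 10*a - 2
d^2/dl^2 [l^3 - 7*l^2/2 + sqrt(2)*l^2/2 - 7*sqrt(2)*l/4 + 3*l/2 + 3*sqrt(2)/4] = 6*l - 7 + sqrt(2)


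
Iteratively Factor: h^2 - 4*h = (h - 4)*(h)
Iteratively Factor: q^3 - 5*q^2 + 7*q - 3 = (q - 1)*(q^2 - 4*q + 3) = (q - 1)^2*(q - 3)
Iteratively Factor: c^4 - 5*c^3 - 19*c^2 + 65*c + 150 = (c + 3)*(c^3 - 8*c^2 + 5*c + 50) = (c - 5)*(c + 3)*(c^2 - 3*c - 10) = (c - 5)*(c + 2)*(c + 3)*(c - 5)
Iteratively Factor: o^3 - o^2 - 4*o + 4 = (o + 2)*(o^2 - 3*o + 2) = (o - 2)*(o + 2)*(o - 1)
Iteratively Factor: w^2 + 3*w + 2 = (w + 1)*(w + 2)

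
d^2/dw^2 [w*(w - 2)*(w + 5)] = 6*w + 6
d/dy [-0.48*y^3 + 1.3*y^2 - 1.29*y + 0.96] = -1.44*y^2 + 2.6*y - 1.29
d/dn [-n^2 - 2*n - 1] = -2*n - 2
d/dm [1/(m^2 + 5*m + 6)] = (-2*m - 5)/(m^2 + 5*m + 6)^2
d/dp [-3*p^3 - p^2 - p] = -9*p^2 - 2*p - 1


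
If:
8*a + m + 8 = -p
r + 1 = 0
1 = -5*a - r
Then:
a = 0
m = -p - 8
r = -1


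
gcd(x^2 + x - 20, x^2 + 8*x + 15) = x + 5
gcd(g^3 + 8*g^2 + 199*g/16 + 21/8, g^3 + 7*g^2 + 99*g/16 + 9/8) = g^2 + 25*g/4 + 3/2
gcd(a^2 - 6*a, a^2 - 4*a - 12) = a - 6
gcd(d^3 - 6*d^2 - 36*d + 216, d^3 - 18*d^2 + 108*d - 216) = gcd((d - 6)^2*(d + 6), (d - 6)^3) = d^2 - 12*d + 36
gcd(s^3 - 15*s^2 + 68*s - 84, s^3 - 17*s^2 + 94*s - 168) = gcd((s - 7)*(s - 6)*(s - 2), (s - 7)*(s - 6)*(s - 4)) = s^2 - 13*s + 42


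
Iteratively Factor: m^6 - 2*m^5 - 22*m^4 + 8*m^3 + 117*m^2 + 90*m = (m - 3)*(m^5 + m^4 - 19*m^3 - 49*m^2 - 30*m) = (m - 3)*(m + 3)*(m^4 - 2*m^3 - 13*m^2 - 10*m) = (m - 5)*(m - 3)*(m + 3)*(m^3 + 3*m^2 + 2*m) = m*(m - 5)*(m - 3)*(m + 3)*(m^2 + 3*m + 2) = m*(m - 5)*(m - 3)*(m + 2)*(m + 3)*(m + 1)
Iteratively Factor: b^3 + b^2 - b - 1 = (b + 1)*(b^2 - 1) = (b - 1)*(b + 1)*(b + 1)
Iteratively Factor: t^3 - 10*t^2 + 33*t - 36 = (t - 4)*(t^2 - 6*t + 9) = (t - 4)*(t - 3)*(t - 3)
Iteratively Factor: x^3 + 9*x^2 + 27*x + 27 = (x + 3)*(x^2 + 6*x + 9) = (x + 3)^2*(x + 3)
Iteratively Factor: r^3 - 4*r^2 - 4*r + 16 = (r - 4)*(r^2 - 4) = (r - 4)*(r - 2)*(r + 2)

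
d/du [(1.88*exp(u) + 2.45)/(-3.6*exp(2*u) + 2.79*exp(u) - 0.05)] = (6.768*exp(2*u) + 17.64*exp(u) - 6.9295)*exp(u)/(12.96*exp(4*u) - 20.088*exp(3*u) + 8.1441*exp(2*u) - 0.279*exp(u) + 0.0025)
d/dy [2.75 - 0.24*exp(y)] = -0.24*exp(y)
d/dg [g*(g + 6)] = 2*g + 6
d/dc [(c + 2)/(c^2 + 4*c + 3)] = (c^2 + 4*c - 2*(c + 2)^2 + 3)/(c^2 + 4*c + 3)^2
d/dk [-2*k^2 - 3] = -4*k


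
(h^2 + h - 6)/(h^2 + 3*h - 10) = (h + 3)/(h + 5)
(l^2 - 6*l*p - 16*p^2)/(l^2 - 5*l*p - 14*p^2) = (-l + 8*p)/(-l + 7*p)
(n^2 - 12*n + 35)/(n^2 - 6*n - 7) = (n - 5)/(n + 1)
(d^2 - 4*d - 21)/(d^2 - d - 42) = (d + 3)/(d + 6)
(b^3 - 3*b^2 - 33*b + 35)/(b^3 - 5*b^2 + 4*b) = (b^2 - 2*b - 35)/(b*(b - 4))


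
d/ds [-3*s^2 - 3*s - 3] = -6*s - 3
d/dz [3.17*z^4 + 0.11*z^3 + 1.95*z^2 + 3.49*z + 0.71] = 12.68*z^3 + 0.33*z^2 + 3.9*z + 3.49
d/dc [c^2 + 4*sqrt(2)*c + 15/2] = 2*c + 4*sqrt(2)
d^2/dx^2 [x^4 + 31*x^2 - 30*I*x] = 12*x^2 + 62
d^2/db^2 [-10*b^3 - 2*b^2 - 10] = -60*b - 4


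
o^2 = o^2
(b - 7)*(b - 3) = b^2 - 10*b + 21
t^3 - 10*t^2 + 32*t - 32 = (t - 4)^2*(t - 2)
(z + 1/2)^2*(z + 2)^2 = z^4 + 5*z^3 + 33*z^2/4 + 5*z + 1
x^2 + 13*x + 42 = (x + 6)*(x + 7)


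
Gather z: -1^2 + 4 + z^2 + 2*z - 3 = z^2 + 2*z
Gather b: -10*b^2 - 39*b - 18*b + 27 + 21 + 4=-10*b^2 - 57*b + 52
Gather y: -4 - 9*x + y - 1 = -9*x + y - 5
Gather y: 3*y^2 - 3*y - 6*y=3*y^2 - 9*y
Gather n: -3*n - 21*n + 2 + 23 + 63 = 88 - 24*n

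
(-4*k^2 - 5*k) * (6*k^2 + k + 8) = -24*k^4 - 34*k^3 - 37*k^2 - 40*k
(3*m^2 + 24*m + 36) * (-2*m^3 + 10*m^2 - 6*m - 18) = -6*m^5 - 18*m^4 + 150*m^3 + 162*m^2 - 648*m - 648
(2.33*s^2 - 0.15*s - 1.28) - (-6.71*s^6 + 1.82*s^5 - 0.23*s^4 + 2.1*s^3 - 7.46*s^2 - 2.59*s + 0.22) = 6.71*s^6 - 1.82*s^5 + 0.23*s^4 - 2.1*s^3 + 9.79*s^2 + 2.44*s - 1.5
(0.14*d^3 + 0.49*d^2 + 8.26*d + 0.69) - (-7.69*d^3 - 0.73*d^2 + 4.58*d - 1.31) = 7.83*d^3 + 1.22*d^2 + 3.68*d + 2.0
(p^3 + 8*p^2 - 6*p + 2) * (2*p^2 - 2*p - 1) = 2*p^5 + 14*p^4 - 29*p^3 + 8*p^2 + 2*p - 2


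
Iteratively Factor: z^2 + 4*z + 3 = (z + 3)*(z + 1)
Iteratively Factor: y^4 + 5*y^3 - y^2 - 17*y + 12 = (y - 1)*(y^3 + 6*y^2 + 5*y - 12) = (y - 1)^2*(y^2 + 7*y + 12) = (y - 1)^2*(y + 3)*(y + 4)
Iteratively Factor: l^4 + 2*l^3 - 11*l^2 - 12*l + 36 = (l - 2)*(l^3 + 4*l^2 - 3*l - 18) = (l - 2)*(l + 3)*(l^2 + l - 6) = (l - 2)*(l + 3)^2*(l - 2)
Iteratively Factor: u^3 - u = (u + 1)*(u^2 - u) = (u - 1)*(u + 1)*(u)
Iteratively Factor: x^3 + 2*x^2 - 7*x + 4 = (x - 1)*(x^2 + 3*x - 4) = (x - 1)*(x + 4)*(x - 1)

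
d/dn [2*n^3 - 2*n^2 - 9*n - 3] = 6*n^2 - 4*n - 9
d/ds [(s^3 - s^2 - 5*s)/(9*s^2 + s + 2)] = (9*s^4 + 2*s^3 + 50*s^2 - 4*s - 10)/(81*s^4 + 18*s^3 + 37*s^2 + 4*s + 4)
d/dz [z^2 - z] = 2*z - 1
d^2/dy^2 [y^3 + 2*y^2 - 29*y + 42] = 6*y + 4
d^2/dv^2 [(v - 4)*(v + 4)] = 2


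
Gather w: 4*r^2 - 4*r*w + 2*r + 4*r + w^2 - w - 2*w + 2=4*r^2 + 6*r + w^2 + w*(-4*r - 3) + 2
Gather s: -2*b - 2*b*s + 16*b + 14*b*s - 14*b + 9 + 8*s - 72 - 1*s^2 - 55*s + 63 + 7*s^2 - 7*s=6*s^2 + s*(12*b - 54)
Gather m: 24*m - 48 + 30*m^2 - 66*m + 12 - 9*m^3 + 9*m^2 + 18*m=-9*m^3 + 39*m^2 - 24*m - 36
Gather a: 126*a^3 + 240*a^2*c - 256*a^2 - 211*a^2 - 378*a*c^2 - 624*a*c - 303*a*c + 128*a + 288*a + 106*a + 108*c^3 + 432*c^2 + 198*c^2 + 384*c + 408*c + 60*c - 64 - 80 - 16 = 126*a^3 + a^2*(240*c - 467) + a*(-378*c^2 - 927*c + 522) + 108*c^3 + 630*c^2 + 852*c - 160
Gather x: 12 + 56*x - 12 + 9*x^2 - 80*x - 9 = 9*x^2 - 24*x - 9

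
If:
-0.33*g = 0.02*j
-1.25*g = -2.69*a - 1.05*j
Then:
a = -0.418497240058578*j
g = -0.0606060606060606*j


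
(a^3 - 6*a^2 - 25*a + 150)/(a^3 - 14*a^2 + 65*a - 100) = (a^2 - a - 30)/(a^2 - 9*a + 20)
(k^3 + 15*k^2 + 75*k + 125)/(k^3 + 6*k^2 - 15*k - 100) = (k + 5)/(k - 4)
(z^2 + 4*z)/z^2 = (z + 4)/z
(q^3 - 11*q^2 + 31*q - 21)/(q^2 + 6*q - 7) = (q^2 - 10*q + 21)/(q + 7)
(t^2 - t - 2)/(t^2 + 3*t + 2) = (t - 2)/(t + 2)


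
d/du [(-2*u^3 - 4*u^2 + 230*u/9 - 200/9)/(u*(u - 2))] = 2*(-9*u^4 + 36*u^3 - 79*u^2 + 200*u - 200)/(9*u^2*(u^2 - 4*u + 4))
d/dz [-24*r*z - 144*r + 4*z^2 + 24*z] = -24*r + 8*z + 24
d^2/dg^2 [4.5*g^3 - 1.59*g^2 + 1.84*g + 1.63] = 27.0*g - 3.18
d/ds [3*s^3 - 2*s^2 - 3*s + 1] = 9*s^2 - 4*s - 3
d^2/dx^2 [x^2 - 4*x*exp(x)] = -4*x*exp(x) - 8*exp(x) + 2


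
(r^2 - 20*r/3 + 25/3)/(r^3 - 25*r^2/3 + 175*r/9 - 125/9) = 3/(3*r - 5)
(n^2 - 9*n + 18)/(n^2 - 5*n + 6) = (n - 6)/(n - 2)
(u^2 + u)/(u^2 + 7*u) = (u + 1)/(u + 7)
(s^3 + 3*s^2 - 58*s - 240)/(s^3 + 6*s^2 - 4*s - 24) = (s^2 - 3*s - 40)/(s^2 - 4)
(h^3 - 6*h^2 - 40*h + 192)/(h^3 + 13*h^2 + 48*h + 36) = (h^2 - 12*h + 32)/(h^2 + 7*h + 6)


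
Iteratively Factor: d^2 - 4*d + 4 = (d - 2)*(d - 2)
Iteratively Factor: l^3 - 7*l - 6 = (l + 2)*(l^2 - 2*l - 3) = (l + 1)*(l + 2)*(l - 3)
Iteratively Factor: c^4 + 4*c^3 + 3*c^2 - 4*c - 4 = (c - 1)*(c^3 + 5*c^2 + 8*c + 4) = (c - 1)*(c + 2)*(c^2 + 3*c + 2) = (c - 1)*(c + 2)^2*(c + 1)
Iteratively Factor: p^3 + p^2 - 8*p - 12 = (p - 3)*(p^2 + 4*p + 4) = (p - 3)*(p + 2)*(p + 2)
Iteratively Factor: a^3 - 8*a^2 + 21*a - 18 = (a - 3)*(a^2 - 5*a + 6) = (a - 3)*(a - 2)*(a - 3)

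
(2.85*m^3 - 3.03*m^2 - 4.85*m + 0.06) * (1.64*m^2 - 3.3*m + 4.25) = 4.674*m^5 - 14.3742*m^4 + 14.1575*m^3 + 3.2259*m^2 - 20.8105*m + 0.255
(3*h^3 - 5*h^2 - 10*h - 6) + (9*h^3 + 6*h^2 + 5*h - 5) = 12*h^3 + h^2 - 5*h - 11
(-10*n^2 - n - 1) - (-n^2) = -9*n^2 - n - 1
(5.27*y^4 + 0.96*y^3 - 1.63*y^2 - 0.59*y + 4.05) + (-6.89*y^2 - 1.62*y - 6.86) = 5.27*y^4 + 0.96*y^3 - 8.52*y^2 - 2.21*y - 2.81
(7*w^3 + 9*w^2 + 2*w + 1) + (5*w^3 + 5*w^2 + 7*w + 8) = 12*w^3 + 14*w^2 + 9*w + 9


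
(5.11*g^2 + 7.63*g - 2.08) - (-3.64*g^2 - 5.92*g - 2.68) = 8.75*g^2 + 13.55*g + 0.6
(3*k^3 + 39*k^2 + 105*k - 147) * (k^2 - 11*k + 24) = 3*k^5 + 6*k^4 - 252*k^3 - 366*k^2 + 4137*k - 3528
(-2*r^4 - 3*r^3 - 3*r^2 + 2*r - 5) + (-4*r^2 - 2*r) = -2*r^4 - 3*r^3 - 7*r^2 - 5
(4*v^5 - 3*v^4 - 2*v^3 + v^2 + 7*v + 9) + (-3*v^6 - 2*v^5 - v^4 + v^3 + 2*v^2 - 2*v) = -3*v^6 + 2*v^5 - 4*v^4 - v^3 + 3*v^2 + 5*v + 9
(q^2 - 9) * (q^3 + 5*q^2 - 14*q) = q^5 + 5*q^4 - 23*q^3 - 45*q^2 + 126*q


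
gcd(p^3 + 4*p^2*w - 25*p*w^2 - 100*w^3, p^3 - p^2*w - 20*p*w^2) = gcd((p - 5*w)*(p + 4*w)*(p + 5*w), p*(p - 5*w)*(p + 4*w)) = p^2 - p*w - 20*w^2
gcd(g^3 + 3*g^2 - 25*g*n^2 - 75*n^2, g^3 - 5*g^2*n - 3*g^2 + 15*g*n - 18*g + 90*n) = g^2 - 5*g*n + 3*g - 15*n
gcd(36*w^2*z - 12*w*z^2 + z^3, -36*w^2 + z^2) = -6*w + z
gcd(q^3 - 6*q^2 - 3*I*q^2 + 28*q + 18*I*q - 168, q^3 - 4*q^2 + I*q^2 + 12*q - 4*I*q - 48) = q + 4*I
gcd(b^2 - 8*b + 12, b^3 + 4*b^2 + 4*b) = 1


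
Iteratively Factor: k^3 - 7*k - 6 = (k - 3)*(k^2 + 3*k + 2) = (k - 3)*(k + 2)*(k + 1)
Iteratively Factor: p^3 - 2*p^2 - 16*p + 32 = (p + 4)*(p^2 - 6*p + 8) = (p - 4)*(p + 4)*(p - 2)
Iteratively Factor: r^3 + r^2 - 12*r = (r)*(r^2 + r - 12) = r*(r + 4)*(r - 3)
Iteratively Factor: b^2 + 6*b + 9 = (b + 3)*(b + 3)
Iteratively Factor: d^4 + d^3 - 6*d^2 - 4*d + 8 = (d - 1)*(d^3 + 2*d^2 - 4*d - 8) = (d - 1)*(d + 2)*(d^2 - 4) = (d - 2)*(d - 1)*(d + 2)*(d + 2)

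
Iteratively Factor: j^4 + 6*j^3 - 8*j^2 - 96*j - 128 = (j + 4)*(j^3 + 2*j^2 - 16*j - 32) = (j + 2)*(j + 4)*(j^2 - 16) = (j - 4)*(j + 2)*(j + 4)*(j + 4)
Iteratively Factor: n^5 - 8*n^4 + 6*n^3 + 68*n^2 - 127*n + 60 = (n + 3)*(n^4 - 11*n^3 + 39*n^2 - 49*n + 20) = (n - 1)*(n + 3)*(n^3 - 10*n^2 + 29*n - 20) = (n - 5)*(n - 1)*(n + 3)*(n^2 - 5*n + 4) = (n - 5)*(n - 4)*(n - 1)*(n + 3)*(n - 1)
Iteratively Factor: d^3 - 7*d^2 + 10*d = (d)*(d^2 - 7*d + 10) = d*(d - 2)*(d - 5)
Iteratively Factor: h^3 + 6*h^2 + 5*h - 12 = (h - 1)*(h^2 + 7*h + 12) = (h - 1)*(h + 3)*(h + 4)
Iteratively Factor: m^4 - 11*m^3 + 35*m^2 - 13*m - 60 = (m - 3)*(m^3 - 8*m^2 + 11*m + 20) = (m - 4)*(m - 3)*(m^2 - 4*m - 5) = (m - 4)*(m - 3)*(m + 1)*(m - 5)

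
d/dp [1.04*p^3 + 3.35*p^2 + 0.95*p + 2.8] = 3.12*p^2 + 6.7*p + 0.95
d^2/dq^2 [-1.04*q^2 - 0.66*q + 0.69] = -2.08000000000000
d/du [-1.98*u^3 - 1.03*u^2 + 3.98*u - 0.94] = -5.94*u^2 - 2.06*u + 3.98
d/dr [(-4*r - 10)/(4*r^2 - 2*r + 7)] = 16*(r^2 + 5*r - 3)/(16*r^4 - 16*r^3 + 60*r^2 - 28*r + 49)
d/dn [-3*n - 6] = -3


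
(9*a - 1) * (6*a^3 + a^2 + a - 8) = 54*a^4 + 3*a^3 + 8*a^2 - 73*a + 8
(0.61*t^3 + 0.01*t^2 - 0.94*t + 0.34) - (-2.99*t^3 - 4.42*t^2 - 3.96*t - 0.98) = 3.6*t^3 + 4.43*t^2 + 3.02*t + 1.32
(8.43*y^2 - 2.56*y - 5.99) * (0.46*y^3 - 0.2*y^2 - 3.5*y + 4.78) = 3.8778*y^5 - 2.8636*y^4 - 31.7484*y^3 + 50.4534*y^2 + 8.7282*y - 28.6322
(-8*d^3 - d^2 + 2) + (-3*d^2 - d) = -8*d^3 - 4*d^2 - d + 2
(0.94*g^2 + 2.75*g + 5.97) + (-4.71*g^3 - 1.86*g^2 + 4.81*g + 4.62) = -4.71*g^3 - 0.92*g^2 + 7.56*g + 10.59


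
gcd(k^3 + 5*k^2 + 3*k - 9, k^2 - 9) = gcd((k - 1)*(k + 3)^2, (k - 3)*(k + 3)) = k + 3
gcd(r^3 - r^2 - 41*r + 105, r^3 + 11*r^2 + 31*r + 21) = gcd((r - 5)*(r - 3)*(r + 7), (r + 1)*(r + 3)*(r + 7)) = r + 7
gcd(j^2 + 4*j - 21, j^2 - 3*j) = j - 3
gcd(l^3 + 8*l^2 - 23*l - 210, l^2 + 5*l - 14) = l + 7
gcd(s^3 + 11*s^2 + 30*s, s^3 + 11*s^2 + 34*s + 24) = s + 6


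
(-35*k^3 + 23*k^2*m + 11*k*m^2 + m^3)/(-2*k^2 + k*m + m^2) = (35*k^2 + 12*k*m + m^2)/(2*k + m)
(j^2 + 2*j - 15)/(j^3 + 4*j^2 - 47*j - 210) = (j - 3)/(j^2 - j - 42)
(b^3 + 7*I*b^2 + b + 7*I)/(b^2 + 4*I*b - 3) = (b^2 + 6*I*b + 7)/(b + 3*I)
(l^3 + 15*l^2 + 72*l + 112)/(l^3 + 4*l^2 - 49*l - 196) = (l + 4)/(l - 7)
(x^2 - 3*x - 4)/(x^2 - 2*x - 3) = (x - 4)/(x - 3)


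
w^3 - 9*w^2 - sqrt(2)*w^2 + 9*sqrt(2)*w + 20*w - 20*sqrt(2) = (w - 5)*(w - 4)*(w - sqrt(2))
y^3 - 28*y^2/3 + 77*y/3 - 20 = (y - 5)*(y - 3)*(y - 4/3)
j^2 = j^2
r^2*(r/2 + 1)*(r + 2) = r^4/2 + 2*r^3 + 2*r^2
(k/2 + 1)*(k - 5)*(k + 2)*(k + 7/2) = k^4/2 + 5*k^3/4 - 39*k^2/4 - 38*k - 35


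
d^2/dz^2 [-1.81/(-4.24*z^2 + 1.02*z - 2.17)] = (-65.078912*z^2 + 15.655776*z + 1.81*(8.48*z - 1.02)*(16.96*z - 2.04) - 33.306896)/(4.24*z^2 - 1.02*z + 2.17)^3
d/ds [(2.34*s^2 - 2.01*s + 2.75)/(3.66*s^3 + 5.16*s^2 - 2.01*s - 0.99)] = (-8.5644*s^4 + 14.7132*s^3 - 24.5268*s^2 - 33.0132*s + 7.5174)/(13.3956*s^6 + 37.7712*s^5 + 11.9124*s^4 - 27.99*s^3 - 6.1767*s^2 + 3.9798*s + 0.9801)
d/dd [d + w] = 1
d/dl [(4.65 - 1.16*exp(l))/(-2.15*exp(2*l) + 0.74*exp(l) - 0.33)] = (-2.494*exp(2*l) + 19.995*exp(l) - 3.0582)*exp(l)/(4.6225*exp(4*l) - 3.182*exp(3*l) + 1.9666*exp(2*l) - 0.4884*exp(l) + 0.1089)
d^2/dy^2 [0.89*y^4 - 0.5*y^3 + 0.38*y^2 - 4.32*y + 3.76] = 10.68*y^2 - 3.0*y + 0.76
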